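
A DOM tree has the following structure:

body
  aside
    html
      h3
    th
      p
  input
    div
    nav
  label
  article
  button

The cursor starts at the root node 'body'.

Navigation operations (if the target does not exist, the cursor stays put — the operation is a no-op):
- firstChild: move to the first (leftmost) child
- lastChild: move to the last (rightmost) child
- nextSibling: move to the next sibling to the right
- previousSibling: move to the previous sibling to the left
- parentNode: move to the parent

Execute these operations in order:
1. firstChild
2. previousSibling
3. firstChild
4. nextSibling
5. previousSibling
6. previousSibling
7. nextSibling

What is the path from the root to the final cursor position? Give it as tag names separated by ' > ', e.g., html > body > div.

After 1 (firstChild): aside
After 2 (previousSibling): aside (no-op, stayed)
After 3 (firstChild): html
After 4 (nextSibling): th
After 5 (previousSibling): html
After 6 (previousSibling): html (no-op, stayed)
After 7 (nextSibling): th

Answer: body > aside > th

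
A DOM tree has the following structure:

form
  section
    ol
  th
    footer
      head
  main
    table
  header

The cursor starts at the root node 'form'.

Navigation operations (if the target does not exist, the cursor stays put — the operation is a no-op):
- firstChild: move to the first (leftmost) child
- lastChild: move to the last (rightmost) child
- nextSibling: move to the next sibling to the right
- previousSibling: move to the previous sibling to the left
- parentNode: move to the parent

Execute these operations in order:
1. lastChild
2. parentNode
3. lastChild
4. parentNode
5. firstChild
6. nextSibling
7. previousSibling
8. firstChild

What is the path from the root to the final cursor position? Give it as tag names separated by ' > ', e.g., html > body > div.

Answer: form > section > ol

Derivation:
After 1 (lastChild): header
After 2 (parentNode): form
After 3 (lastChild): header
After 4 (parentNode): form
After 5 (firstChild): section
After 6 (nextSibling): th
After 7 (previousSibling): section
After 8 (firstChild): ol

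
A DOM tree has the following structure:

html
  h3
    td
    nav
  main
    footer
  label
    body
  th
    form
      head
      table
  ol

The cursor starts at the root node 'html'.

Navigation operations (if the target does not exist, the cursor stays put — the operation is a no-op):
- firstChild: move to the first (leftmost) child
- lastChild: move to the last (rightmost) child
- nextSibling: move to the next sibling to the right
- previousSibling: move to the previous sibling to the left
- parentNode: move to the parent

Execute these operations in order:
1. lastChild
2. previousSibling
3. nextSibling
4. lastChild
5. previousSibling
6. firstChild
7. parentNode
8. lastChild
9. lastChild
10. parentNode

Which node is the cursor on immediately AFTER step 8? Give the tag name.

After 1 (lastChild): ol
After 2 (previousSibling): th
After 3 (nextSibling): ol
After 4 (lastChild): ol (no-op, stayed)
After 5 (previousSibling): th
After 6 (firstChild): form
After 7 (parentNode): th
After 8 (lastChild): form

Answer: form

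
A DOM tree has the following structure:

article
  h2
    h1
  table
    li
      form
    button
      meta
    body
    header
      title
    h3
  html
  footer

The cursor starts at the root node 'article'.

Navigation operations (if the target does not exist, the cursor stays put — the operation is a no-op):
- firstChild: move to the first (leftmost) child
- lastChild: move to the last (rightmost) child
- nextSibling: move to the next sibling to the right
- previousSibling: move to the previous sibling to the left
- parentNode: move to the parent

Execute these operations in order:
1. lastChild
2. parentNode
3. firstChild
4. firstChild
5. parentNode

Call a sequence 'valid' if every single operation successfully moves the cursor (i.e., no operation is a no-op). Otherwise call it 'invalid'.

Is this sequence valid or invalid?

Answer: valid

Derivation:
After 1 (lastChild): footer
After 2 (parentNode): article
After 3 (firstChild): h2
After 4 (firstChild): h1
After 5 (parentNode): h2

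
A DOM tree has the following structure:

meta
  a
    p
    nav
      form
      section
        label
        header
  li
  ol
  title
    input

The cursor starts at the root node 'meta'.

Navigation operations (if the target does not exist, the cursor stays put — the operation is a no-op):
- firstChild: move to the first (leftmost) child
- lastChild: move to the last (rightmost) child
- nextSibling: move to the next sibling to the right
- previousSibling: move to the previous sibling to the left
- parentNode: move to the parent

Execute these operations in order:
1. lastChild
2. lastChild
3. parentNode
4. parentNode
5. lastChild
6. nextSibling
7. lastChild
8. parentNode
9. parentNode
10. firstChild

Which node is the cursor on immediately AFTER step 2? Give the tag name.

After 1 (lastChild): title
After 2 (lastChild): input

Answer: input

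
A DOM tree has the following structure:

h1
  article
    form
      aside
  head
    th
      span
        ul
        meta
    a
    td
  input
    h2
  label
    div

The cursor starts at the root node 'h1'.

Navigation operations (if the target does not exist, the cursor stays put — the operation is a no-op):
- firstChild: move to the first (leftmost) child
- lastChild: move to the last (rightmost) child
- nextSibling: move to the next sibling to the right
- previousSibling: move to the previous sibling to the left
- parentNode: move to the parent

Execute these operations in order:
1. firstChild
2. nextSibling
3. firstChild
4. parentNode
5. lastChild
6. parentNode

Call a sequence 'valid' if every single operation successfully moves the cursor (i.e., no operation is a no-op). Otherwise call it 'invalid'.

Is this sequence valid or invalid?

After 1 (firstChild): article
After 2 (nextSibling): head
After 3 (firstChild): th
After 4 (parentNode): head
After 5 (lastChild): td
After 6 (parentNode): head

Answer: valid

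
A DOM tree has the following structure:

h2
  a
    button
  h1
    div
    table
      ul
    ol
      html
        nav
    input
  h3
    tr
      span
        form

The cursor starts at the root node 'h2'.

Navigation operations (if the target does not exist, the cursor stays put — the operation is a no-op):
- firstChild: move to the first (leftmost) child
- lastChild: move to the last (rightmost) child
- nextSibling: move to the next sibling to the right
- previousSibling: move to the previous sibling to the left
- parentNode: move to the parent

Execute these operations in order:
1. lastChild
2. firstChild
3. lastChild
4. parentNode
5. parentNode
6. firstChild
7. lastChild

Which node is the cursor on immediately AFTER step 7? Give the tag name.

Answer: span

Derivation:
After 1 (lastChild): h3
After 2 (firstChild): tr
After 3 (lastChild): span
After 4 (parentNode): tr
After 5 (parentNode): h3
After 6 (firstChild): tr
After 7 (lastChild): span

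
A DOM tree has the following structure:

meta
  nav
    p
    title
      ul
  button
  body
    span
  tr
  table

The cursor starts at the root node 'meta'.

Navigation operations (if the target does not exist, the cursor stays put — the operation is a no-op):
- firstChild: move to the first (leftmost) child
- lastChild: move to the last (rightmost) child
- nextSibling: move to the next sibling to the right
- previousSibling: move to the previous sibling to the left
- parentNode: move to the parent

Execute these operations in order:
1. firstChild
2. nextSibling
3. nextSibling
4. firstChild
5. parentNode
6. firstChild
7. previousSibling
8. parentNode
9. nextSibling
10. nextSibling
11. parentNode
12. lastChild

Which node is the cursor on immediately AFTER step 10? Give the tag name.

Answer: table

Derivation:
After 1 (firstChild): nav
After 2 (nextSibling): button
After 3 (nextSibling): body
After 4 (firstChild): span
After 5 (parentNode): body
After 6 (firstChild): span
After 7 (previousSibling): span (no-op, stayed)
After 8 (parentNode): body
After 9 (nextSibling): tr
After 10 (nextSibling): table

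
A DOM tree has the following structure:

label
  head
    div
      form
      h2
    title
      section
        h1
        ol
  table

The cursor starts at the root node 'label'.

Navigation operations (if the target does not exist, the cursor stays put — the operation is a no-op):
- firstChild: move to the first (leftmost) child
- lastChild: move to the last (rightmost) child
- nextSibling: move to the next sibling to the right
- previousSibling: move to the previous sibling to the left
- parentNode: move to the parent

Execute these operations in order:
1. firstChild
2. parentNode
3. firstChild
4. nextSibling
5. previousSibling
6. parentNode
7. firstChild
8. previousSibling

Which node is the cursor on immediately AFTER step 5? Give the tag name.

After 1 (firstChild): head
After 2 (parentNode): label
After 3 (firstChild): head
After 4 (nextSibling): table
After 5 (previousSibling): head

Answer: head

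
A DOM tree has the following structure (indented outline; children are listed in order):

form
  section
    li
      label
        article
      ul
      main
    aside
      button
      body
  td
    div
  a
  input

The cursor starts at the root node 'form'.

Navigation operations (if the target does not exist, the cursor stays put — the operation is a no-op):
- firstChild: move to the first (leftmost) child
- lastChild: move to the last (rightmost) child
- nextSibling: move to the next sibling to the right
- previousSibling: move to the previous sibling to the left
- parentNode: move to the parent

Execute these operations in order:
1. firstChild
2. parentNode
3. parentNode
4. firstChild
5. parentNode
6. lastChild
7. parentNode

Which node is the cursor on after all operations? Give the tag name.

After 1 (firstChild): section
After 2 (parentNode): form
After 3 (parentNode): form (no-op, stayed)
After 4 (firstChild): section
After 5 (parentNode): form
After 6 (lastChild): input
After 7 (parentNode): form

Answer: form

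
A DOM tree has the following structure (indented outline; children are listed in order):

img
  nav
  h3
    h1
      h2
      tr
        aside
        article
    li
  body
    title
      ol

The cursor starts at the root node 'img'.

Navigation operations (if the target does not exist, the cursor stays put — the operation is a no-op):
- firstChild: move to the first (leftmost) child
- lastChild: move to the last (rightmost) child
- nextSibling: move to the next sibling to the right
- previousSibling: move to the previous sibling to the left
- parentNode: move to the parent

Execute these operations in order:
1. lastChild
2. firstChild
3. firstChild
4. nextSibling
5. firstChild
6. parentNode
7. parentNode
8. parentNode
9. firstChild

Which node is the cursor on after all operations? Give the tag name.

Answer: nav

Derivation:
After 1 (lastChild): body
After 2 (firstChild): title
After 3 (firstChild): ol
After 4 (nextSibling): ol (no-op, stayed)
After 5 (firstChild): ol (no-op, stayed)
After 6 (parentNode): title
After 7 (parentNode): body
After 8 (parentNode): img
After 9 (firstChild): nav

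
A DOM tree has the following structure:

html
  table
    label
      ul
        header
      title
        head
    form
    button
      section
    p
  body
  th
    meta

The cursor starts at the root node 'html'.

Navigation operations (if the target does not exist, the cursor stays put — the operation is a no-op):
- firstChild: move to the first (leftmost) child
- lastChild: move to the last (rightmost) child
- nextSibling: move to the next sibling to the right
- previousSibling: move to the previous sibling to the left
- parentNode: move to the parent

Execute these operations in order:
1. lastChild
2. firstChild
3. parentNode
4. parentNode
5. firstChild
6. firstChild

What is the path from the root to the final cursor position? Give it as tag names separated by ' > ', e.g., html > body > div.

After 1 (lastChild): th
After 2 (firstChild): meta
After 3 (parentNode): th
After 4 (parentNode): html
After 5 (firstChild): table
After 6 (firstChild): label

Answer: html > table > label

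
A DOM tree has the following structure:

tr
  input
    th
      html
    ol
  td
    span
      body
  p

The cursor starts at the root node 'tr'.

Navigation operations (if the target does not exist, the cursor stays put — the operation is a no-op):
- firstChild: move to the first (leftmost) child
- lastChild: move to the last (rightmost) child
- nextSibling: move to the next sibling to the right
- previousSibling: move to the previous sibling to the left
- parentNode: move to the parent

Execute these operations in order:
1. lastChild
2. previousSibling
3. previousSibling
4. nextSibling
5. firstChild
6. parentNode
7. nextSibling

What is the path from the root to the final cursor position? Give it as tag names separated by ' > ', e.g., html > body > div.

Answer: tr > p

Derivation:
After 1 (lastChild): p
After 2 (previousSibling): td
After 3 (previousSibling): input
After 4 (nextSibling): td
After 5 (firstChild): span
After 6 (parentNode): td
After 7 (nextSibling): p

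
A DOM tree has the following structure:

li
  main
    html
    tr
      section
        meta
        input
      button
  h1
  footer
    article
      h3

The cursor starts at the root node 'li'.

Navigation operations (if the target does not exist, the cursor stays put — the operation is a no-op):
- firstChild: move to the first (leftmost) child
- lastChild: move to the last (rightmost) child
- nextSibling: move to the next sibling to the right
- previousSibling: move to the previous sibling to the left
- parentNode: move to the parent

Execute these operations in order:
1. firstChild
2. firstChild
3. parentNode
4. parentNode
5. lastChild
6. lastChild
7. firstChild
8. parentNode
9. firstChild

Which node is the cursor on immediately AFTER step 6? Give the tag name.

Answer: article

Derivation:
After 1 (firstChild): main
After 2 (firstChild): html
After 3 (parentNode): main
After 4 (parentNode): li
After 5 (lastChild): footer
After 6 (lastChild): article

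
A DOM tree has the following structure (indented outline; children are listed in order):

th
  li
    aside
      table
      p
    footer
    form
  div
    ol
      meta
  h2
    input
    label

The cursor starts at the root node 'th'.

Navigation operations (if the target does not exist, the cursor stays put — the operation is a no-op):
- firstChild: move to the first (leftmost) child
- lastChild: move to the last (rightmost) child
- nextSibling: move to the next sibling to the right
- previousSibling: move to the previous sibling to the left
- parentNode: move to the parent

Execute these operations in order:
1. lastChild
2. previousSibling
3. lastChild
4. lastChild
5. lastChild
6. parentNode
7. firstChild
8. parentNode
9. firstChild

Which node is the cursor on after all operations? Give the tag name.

Answer: meta

Derivation:
After 1 (lastChild): h2
After 2 (previousSibling): div
After 3 (lastChild): ol
After 4 (lastChild): meta
After 5 (lastChild): meta (no-op, stayed)
After 6 (parentNode): ol
After 7 (firstChild): meta
After 8 (parentNode): ol
After 9 (firstChild): meta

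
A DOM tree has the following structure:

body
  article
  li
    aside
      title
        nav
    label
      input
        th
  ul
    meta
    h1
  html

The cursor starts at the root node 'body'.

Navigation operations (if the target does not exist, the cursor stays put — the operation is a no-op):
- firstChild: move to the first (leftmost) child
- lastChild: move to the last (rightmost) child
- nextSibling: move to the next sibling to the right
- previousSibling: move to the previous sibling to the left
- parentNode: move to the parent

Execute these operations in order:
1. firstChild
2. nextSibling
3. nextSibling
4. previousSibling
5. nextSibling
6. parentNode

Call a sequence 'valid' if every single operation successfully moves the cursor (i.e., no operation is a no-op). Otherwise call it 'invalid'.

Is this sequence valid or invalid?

After 1 (firstChild): article
After 2 (nextSibling): li
After 3 (nextSibling): ul
After 4 (previousSibling): li
After 5 (nextSibling): ul
After 6 (parentNode): body

Answer: valid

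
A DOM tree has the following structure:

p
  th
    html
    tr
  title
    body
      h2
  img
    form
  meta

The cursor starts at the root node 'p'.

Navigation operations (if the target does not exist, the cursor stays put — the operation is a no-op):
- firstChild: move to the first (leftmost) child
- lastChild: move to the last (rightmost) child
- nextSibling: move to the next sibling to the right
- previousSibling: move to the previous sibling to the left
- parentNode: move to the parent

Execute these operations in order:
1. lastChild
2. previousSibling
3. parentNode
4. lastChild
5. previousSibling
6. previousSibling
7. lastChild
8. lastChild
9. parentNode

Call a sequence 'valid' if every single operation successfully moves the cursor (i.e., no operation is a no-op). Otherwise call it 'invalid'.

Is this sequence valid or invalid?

After 1 (lastChild): meta
After 2 (previousSibling): img
After 3 (parentNode): p
After 4 (lastChild): meta
After 5 (previousSibling): img
After 6 (previousSibling): title
After 7 (lastChild): body
After 8 (lastChild): h2
After 9 (parentNode): body

Answer: valid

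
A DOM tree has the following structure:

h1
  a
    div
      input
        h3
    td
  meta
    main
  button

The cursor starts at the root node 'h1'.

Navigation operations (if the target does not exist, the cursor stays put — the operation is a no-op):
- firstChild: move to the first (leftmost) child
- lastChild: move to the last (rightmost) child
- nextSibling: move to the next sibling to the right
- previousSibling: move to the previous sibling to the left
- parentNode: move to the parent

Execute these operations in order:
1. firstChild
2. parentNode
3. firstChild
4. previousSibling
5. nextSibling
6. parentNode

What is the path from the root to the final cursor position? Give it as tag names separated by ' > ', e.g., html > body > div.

After 1 (firstChild): a
After 2 (parentNode): h1
After 3 (firstChild): a
After 4 (previousSibling): a (no-op, stayed)
After 5 (nextSibling): meta
After 6 (parentNode): h1

Answer: h1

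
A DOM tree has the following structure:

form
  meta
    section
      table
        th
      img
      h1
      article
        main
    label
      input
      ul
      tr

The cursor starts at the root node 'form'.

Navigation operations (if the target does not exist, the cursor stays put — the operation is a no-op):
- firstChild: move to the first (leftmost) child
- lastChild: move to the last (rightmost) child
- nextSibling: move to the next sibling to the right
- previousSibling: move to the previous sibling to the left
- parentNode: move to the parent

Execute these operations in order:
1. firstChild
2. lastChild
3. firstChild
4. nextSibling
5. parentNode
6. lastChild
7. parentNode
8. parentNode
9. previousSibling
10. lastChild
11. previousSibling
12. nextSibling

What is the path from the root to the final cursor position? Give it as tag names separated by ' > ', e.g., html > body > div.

After 1 (firstChild): meta
After 2 (lastChild): label
After 3 (firstChild): input
After 4 (nextSibling): ul
After 5 (parentNode): label
After 6 (lastChild): tr
After 7 (parentNode): label
After 8 (parentNode): meta
After 9 (previousSibling): meta (no-op, stayed)
After 10 (lastChild): label
After 11 (previousSibling): section
After 12 (nextSibling): label

Answer: form > meta > label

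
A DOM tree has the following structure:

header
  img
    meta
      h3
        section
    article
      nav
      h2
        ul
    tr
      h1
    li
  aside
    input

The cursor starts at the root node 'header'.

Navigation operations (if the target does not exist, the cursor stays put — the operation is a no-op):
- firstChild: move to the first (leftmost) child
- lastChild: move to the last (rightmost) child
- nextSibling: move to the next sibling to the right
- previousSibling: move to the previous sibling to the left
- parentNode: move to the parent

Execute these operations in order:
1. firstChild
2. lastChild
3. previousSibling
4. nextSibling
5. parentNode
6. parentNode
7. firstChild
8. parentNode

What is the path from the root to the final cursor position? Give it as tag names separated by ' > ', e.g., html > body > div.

Answer: header

Derivation:
After 1 (firstChild): img
After 2 (lastChild): li
After 3 (previousSibling): tr
After 4 (nextSibling): li
After 5 (parentNode): img
After 6 (parentNode): header
After 7 (firstChild): img
After 8 (parentNode): header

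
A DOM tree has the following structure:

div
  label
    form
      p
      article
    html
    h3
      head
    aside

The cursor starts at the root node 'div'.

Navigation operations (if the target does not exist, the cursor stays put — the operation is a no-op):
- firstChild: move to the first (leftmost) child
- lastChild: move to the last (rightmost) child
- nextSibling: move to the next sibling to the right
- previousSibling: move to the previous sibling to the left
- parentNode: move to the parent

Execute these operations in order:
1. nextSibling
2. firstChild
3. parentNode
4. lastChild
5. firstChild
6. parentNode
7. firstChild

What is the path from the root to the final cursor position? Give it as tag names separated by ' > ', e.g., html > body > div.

After 1 (nextSibling): div (no-op, stayed)
After 2 (firstChild): label
After 3 (parentNode): div
After 4 (lastChild): label
After 5 (firstChild): form
After 6 (parentNode): label
After 7 (firstChild): form

Answer: div > label > form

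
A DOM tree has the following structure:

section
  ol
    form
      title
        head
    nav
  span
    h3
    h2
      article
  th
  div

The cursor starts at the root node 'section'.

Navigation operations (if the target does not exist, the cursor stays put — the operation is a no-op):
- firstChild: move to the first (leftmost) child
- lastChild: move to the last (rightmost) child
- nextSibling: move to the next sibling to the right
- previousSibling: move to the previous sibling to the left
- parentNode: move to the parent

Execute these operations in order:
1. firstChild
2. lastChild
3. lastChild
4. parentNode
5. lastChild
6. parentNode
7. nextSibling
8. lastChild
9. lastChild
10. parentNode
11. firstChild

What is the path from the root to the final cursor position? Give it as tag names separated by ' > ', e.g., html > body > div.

Answer: section > span > h2 > article

Derivation:
After 1 (firstChild): ol
After 2 (lastChild): nav
After 3 (lastChild): nav (no-op, stayed)
After 4 (parentNode): ol
After 5 (lastChild): nav
After 6 (parentNode): ol
After 7 (nextSibling): span
After 8 (lastChild): h2
After 9 (lastChild): article
After 10 (parentNode): h2
After 11 (firstChild): article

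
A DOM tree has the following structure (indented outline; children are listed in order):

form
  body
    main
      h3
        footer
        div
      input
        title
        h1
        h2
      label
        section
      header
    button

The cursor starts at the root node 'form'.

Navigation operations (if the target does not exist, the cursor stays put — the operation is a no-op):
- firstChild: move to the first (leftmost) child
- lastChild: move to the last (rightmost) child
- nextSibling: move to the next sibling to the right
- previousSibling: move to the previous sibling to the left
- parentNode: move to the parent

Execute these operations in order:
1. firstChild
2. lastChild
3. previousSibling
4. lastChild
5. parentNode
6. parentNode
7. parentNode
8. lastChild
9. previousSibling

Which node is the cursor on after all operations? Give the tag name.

After 1 (firstChild): body
After 2 (lastChild): button
After 3 (previousSibling): main
After 4 (lastChild): header
After 5 (parentNode): main
After 6 (parentNode): body
After 7 (parentNode): form
After 8 (lastChild): body
After 9 (previousSibling): body (no-op, stayed)

Answer: body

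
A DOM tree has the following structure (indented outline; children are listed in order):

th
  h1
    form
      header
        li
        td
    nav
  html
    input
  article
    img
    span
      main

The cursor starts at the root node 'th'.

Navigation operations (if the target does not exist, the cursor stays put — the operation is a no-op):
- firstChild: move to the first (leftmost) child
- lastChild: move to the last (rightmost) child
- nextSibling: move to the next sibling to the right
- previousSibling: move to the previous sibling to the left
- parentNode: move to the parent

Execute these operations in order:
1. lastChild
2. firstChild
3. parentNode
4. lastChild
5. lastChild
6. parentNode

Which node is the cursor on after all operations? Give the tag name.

Answer: span

Derivation:
After 1 (lastChild): article
After 2 (firstChild): img
After 3 (parentNode): article
After 4 (lastChild): span
After 5 (lastChild): main
After 6 (parentNode): span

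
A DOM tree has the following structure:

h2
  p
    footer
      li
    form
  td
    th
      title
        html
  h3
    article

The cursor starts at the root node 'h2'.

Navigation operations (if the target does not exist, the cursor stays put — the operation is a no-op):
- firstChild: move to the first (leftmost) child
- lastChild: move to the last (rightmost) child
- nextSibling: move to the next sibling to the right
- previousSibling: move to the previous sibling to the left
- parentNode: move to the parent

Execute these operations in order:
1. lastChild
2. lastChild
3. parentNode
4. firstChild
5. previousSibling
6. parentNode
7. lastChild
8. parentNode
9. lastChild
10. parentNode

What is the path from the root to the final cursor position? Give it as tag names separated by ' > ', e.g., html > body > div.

Answer: h2 > h3

Derivation:
After 1 (lastChild): h3
After 2 (lastChild): article
After 3 (parentNode): h3
After 4 (firstChild): article
After 5 (previousSibling): article (no-op, stayed)
After 6 (parentNode): h3
After 7 (lastChild): article
After 8 (parentNode): h3
After 9 (lastChild): article
After 10 (parentNode): h3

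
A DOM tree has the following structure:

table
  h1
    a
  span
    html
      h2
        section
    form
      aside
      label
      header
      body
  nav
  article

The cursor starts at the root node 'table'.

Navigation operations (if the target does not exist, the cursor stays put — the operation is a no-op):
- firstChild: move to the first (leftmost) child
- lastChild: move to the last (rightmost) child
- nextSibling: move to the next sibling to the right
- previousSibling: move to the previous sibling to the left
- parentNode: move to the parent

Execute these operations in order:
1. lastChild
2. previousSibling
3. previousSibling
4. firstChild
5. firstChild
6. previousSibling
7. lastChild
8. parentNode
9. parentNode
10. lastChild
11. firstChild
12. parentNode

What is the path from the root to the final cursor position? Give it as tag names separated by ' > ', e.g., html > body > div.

Answer: table > span > html > h2

Derivation:
After 1 (lastChild): article
After 2 (previousSibling): nav
After 3 (previousSibling): span
After 4 (firstChild): html
After 5 (firstChild): h2
After 6 (previousSibling): h2 (no-op, stayed)
After 7 (lastChild): section
After 8 (parentNode): h2
After 9 (parentNode): html
After 10 (lastChild): h2
After 11 (firstChild): section
After 12 (parentNode): h2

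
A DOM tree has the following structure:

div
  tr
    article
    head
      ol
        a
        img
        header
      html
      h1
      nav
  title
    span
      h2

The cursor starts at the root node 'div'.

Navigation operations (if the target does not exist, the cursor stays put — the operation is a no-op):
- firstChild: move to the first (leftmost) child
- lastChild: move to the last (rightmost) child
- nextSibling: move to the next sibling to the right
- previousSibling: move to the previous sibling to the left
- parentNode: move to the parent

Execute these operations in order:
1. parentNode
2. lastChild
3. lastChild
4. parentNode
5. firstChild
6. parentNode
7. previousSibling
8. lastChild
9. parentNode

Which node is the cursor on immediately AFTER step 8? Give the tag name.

Answer: head

Derivation:
After 1 (parentNode): div (no-op, stayed)
After 2 (lastChild): title
After 3 (lastChild): span
After 4 (parentNode): title
After 5 (firstChild): span
After 6 (parentNode): title
After 7 (previousSibling): tr
After 8 (lastChild): head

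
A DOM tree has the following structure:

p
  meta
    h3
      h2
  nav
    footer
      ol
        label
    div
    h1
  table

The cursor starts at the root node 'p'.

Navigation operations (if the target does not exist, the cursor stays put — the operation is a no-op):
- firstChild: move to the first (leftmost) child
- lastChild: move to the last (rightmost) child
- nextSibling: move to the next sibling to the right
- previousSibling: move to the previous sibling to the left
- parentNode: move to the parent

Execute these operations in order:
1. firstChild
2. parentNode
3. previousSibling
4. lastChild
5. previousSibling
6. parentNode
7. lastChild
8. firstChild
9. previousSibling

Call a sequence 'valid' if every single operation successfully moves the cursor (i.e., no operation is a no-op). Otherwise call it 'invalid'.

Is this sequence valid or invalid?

Answer: invalid

Derivation:
After 1 (firstChild): meta
After 2 (parentNode): p
After 3 (previousSibling): p (no-op, stayed)
After 4 (lastChild): table
After 5 (previousSibling): nav
After 6 (parentNode): p
After 7 (lastChild): table
After 8 (firstChild): table (no-op, stayed)
After 9 (previousSibling): nav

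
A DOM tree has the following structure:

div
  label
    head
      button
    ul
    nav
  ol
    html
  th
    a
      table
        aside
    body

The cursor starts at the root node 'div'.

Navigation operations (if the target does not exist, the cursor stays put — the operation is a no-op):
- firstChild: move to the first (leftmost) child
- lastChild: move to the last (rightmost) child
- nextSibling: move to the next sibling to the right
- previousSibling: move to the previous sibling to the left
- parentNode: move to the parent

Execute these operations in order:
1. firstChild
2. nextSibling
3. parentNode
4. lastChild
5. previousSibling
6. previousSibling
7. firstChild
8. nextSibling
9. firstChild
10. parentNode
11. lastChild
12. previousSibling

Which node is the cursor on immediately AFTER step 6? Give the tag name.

After 1 (firstChild): label
After 2 (nextSibling): ol
After 3 (parentNode): div
After 4 (lastChild): th
After 5 (previousSibling): ol
After 6 (previousSibling): label

Answer: label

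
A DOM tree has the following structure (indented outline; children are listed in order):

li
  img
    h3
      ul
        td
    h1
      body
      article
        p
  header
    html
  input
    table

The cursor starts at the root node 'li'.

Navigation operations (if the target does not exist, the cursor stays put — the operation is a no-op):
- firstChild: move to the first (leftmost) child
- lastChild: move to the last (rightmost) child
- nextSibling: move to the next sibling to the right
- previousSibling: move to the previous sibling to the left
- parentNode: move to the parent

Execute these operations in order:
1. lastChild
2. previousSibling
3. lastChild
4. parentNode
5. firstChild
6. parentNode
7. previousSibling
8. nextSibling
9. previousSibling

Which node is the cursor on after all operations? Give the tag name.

After 1 (lastChild): input
After 2 (previousSibling): header
After 3 (lastChild): html
After 4 (parentNode): header
After 5 (firstChild): html
After 6 (parentNode): header
After 7 (previousSibling): img
After 8 (nextSibling): header
After 9 (previousSibling): img

Answer: img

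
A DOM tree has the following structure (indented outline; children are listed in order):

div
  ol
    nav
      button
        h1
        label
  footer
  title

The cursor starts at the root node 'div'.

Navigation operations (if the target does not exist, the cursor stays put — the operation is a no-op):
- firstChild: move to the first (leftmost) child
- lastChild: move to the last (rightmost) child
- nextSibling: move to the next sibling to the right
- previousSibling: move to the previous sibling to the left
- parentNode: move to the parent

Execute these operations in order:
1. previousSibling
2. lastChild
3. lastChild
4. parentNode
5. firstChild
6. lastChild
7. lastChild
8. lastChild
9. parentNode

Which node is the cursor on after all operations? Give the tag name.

Answer: button

Derivation:
After 1 (previousSibling): div (no-op, stayed)
After 2 (lastChild): title
After 3 (lastChild): title (no-op, stayed)
After 4 (parentNode): div
After 5 (firstChild): ol
After 6 (lastChild): nav
After 7 (lastChild): button
After 8 (lastChild): label
After 9 (parentNode): button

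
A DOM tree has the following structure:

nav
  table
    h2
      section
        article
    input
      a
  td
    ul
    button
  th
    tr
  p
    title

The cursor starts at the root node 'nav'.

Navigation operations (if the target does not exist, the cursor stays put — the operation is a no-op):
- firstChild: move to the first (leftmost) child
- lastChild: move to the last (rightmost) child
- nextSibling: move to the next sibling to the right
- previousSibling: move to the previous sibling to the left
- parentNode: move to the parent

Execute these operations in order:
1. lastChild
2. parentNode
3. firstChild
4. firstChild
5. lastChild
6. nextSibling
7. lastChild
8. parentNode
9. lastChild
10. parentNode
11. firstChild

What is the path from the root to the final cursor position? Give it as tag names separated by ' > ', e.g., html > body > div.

Answer: nav > table > h2 > section > article

Derivation:
After 1 (lastChild): p
After 2 (parentNode): nav
After 3 (firstChild): table
After 4 (firstChild): h2
After 5 (lastChild): section
After 6 (nextSibling): section (no-op, stayed)
After 7 (lastChild): article
After 8 (parentNode): section
After 9 (lastChild): article
After 10 (parentNode): section
After 11 (firstChild): article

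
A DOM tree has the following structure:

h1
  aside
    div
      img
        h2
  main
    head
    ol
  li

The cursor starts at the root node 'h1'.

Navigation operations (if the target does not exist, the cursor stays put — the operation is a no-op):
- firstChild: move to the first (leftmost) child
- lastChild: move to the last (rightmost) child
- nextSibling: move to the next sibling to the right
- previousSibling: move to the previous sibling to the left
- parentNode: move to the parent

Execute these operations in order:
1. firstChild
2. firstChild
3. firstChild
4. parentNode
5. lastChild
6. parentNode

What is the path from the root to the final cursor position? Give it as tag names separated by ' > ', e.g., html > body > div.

Answer: h1 > aside > div

Derivation:
After 1 (firstChild): aside
After 2 (firstChild): div
After 3 (firstChild): img
After 4 (parentNode): div
After 5 (lastChild): img
After 6 (parentNode): div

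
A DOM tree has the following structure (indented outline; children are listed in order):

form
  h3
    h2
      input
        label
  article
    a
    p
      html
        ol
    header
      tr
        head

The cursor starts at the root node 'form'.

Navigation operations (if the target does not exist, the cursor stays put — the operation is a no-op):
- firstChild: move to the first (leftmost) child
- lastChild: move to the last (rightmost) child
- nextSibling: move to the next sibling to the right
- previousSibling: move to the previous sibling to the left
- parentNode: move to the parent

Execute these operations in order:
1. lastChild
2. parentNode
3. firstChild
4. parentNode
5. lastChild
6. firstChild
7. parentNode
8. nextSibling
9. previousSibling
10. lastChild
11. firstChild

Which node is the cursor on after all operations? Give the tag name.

Answer: input

Derivation:
After 1 (lastChild): article
After 2 (parentNode): form
After 3 (firstChild): h3
After 4 (parentNode): form
After 5 (lastChild): article
After 6 (firstChild): a
After 7 (parentNode): article
After 8 (nextSibling): article (no-op, stayed)
After 9 (previousSibling): h3
After 10 (lastChild): h2
After 11 (firstChild): input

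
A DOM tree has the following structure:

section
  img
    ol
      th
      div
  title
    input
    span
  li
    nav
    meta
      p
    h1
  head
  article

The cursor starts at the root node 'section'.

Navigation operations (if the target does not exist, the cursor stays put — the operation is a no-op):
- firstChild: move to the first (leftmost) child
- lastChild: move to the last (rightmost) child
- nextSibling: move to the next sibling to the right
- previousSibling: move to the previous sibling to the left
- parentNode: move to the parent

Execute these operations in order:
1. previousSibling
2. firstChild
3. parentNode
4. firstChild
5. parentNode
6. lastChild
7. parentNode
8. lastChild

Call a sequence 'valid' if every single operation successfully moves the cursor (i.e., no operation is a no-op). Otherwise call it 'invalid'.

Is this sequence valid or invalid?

After 1 (previousSibling): section (no-op, stayed)
After 2 (firstChild): img
After 3 (parentNode): section
After 4 (firstChild): img
After 5 (parentNode): section
After 6 (lastChild): article
After 7 (parentNode): section
After 8 (lastChild): article

Answer: invalid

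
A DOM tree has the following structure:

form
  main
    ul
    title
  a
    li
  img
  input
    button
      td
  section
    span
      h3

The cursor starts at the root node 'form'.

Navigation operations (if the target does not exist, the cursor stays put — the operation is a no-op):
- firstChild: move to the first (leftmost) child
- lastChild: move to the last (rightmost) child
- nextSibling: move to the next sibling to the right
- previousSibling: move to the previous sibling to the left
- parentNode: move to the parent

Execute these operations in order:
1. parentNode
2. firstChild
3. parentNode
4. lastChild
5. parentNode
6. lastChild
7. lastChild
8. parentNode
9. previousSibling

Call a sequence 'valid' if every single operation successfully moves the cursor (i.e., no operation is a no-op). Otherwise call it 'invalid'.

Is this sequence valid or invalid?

After 1 (parentNode): form (no-op, stayed)
After 2 (firstChild): main
After 3 (parentNode): form
After 4 (lastChild): section
After 5 (parentNode): form
After 6 (lastChild): section
After 7 (lastChild): span
After 8 (parentNode): section
After 9 (previousSibling): input

Answer: invalid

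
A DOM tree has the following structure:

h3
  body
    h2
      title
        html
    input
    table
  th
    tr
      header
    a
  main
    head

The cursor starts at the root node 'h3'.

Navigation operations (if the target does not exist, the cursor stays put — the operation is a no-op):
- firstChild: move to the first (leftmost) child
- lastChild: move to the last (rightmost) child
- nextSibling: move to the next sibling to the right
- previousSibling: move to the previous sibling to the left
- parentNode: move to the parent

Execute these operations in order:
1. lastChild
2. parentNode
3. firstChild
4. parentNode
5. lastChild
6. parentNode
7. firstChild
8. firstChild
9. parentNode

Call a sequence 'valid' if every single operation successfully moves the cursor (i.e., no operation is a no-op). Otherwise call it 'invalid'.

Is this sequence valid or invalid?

Answer: valid

Derivation:
After 1 (lastChild): main
After 2 (parentNode): h3
After 3 (firstChild): body
After 4 (parentNode): h3
After 5 (lastChild): main
After 6 (parentNode): h3
After 7 (firstChild): body
After 8 (firstChild): h2
After 9 (parentNode): body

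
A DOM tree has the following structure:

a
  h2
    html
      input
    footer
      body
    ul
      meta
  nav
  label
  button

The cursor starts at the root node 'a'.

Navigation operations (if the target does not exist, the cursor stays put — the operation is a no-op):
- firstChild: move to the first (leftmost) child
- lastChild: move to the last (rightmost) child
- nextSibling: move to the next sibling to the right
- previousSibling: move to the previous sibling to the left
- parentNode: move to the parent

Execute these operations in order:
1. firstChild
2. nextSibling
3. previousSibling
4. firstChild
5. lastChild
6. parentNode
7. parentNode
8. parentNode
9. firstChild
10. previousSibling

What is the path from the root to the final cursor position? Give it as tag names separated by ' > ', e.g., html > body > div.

After 1 (firstChild): h2
After 2 (nextSibling): nav
After 3 (previousSibling): h2
After 4 (firstChild): html
After 5 (lastChild): input
After 6 (parentNode): html
After 7 (parentNode): h2
After 8 (parentNode): a
After 9 (firstChild): h2
After 10 (previousSibling): h2 (no-op, stayed)

Answer: a > h2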